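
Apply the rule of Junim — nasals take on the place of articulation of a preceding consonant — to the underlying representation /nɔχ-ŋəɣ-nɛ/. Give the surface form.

[nɔχɴəɣŋɛ]

/ŋ/ is a voiced velar nasal. The preceding trigger /χ/ is uvular, so /ŋ/ must become uvular as well.
The voiced uvular nasal is [ɴ], so /ŋ/ → [ɴ].
The same rule applies at the second boundary: /n/ → [ŋ] next to /ɣ/.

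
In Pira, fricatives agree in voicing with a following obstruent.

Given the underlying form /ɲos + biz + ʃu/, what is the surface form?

[ɲozbisʃu]

/s/ is a voiceless alveolar fricative. The following trigger /b/ is voiced, so /s/ must become voiced as well.
The voiced alveolar fricative is [z], so /s/ → [z].
At the second juncture, /z/ likewise becomes [s] adjacent to /ʃ/.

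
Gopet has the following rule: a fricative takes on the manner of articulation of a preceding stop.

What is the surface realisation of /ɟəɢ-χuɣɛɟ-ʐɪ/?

[ɟəɢquɣɛɟɖɪ]

/χ/ is a voiceless uvular fricative. The preceding trigger /ɢ/ is a stop, so /χ/ must become a stop as well.
Changing only its manner to stop gives [q] — the voiceless uvular stop.
The same rule applies at the second boundary: /ʐ/ → [ɖ] next to /ɟ/.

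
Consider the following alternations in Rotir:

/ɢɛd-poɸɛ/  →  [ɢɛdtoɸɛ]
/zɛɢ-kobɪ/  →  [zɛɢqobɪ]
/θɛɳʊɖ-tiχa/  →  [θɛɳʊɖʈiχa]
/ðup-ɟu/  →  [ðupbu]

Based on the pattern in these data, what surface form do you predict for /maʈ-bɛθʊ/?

The data show progressive place assimilation: /p/ → [t] after /d/; /k/ → [q] after /ɢ/; /t/ → [ʈ] after /ɖ/; /ɟ/ → [b] after /p/. In each pair only place changes, matching the preceding consonant, while manner and voice stay constant.
The rule targets /b/ (voiced bilabial stop), which sits after the trigger /ʈ/ (retroflex).
Changing only its place to retroflex gives [ɖ] — the voiced retroflex stop.

[maʈɖɛθʊ]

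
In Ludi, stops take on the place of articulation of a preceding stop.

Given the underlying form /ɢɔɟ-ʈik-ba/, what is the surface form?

[ɢɔɟcikga]

/ʈ/ is a voiceless retroflex stop. The preceding trigger /ɟ/ is palatal, so /ʈ/ must become palatal as well.
The voiceless palatal stop is [c], so /ʈ/ → [c].
At the second juncture, /b/ likewise becomes [g] adjacent to /k/.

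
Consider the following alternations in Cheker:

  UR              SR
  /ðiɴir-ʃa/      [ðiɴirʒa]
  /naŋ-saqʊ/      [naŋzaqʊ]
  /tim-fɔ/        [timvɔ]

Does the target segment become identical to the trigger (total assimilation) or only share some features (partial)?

The segment that alternates is /ʃ/, which surfaces as [ʒ] when adjacent to /r/.
The change voiceless → voiced matches the voicing of the preceding /r/, identifying this as voicing assimilation.
Place and manner are unchanged, so the assimilation is partial, not total.
The same holds elsewhere in the data: /s/ → [z] after /ŋ/ (voiceless → voiced, matching voiced); /f/ → [v] after /m/ (voiceless → voiced, matching voiced) — only voicing changes, and always toward the preceding segment.

partial assimilation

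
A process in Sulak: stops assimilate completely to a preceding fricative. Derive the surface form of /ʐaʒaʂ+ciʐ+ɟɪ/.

[ʐaʒaʂʂiʐʐɪ]

/c/ is the segment targeted by the rule; it sits immediately after /ʂ/, so it assimilates completely and surfaces as [ʂ].
The same rule applies at the second boundary: /ɟ/ → [ʐ] next to /ʐ/.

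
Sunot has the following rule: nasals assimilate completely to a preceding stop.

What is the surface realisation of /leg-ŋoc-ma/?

/ŋ/ is the segment targeted by the rule; it sits immediately after /g/, so it assimilates completely and surfaces as [g].
The same rule applies at the second boundary: /m/ → [c] next to /c/.

[leggocca]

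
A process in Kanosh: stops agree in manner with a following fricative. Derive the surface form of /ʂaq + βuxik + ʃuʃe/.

[ʂaχβuxixʃuʃe]

The rule targets /q/ (voiceless uvular stop), which sits before the trigger /β/ (fricative).
The voiceless uvular fricative is [χ], so /q/ → [χ].
The same rule applies at the second boundary: /k/ → [x] next to /ʃ/.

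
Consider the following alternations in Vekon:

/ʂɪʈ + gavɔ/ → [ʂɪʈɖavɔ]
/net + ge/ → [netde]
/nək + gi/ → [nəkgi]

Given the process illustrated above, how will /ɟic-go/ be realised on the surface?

The data show progressive place assimilation: /g/ → [ɖ] after /ʈ/; /g/ → [d] after /t/. In each pair only place changes, matching the preceding consonant, while manner and voice stay constant.
No alternation appears in [nəkgi]: there the adjacent consonants already agree in place (/g/ and /k/ are both velar), so this form is consistent with the same rule.
The rule targets /g/ (voiced velar stop), which sits after the trigger /c/ (palatal).
Changing only its place to palatal gives [ɟ] — the voiced palatal stop.

[ɟicɟo]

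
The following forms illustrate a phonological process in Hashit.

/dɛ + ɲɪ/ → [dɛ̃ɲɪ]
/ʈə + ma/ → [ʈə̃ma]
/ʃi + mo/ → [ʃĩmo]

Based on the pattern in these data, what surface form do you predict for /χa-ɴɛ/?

The data show regressive nasality assimilation (vowel nasalisation): /ɛ/ → [ɛ̃] before /ɲ/; /ə/ → [ə̃] before /m/; /i/ → [ĩ] before /m/ — a vowel is nasalised by an immediately following nasal consonant.
The vowel /a/ is adjacent to the following nasal /ɴ/, so it acquires [+nasal] and surfaces as [ã].

[χãɴɛ]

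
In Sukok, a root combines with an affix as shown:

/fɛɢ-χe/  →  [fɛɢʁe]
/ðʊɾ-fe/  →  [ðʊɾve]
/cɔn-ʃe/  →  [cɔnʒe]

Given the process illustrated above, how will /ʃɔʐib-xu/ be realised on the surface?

[ʃɔʐibɣu]

The data show progressive voicing assimilation: /χ/ → [ʁ] after /ɢ/; /f/ → [v] after /ɾ/; /ʃ/ → [ʒ] after /n/. In each pair only voicing changes, matching the preceding consonant, while place and manner stay constant.
The rule targets /x/ (voiceless velar fricative), which sits after the trigger /b/ (voiced).
Changing only its voicing to voiced gives [ɣ] — the voiced velar fricative.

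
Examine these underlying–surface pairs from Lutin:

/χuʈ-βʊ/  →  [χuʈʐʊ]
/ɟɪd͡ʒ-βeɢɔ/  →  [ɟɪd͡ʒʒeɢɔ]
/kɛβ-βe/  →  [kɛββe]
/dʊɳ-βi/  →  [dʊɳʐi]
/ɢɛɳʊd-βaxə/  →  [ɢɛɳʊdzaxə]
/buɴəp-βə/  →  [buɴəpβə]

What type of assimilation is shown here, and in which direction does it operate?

progressive place assimilation

The segment that alternates is /β/, which surfaces as [ʐ] when adjacent to /ʈ/.
/β/ is bilabial while /ʈ/ is retroflex; the output [ʐ] is retroflex, matching the trigger — so the feature that spreads is place.
Manner and voice are unchanged, so the assimilation is partial, not total.
The other alternating forms pattern the same way: /β/ → [ʒ] after /d͡ʒ/ (bilabial → postalveolar, matching postalveolar); /β/ → [ʐ] after /ɳ/ (bilabial → retroflex, matching retroflex); /β/ → [z] after /d/ (bilabial → alveolar, matching alveolar) — only place changes, and always toward the preceding segment.
No alternation appears in [kɛββe], [buɴəpβə]: there the adjacent consonants already agree in place (/β/ and /β/ are both bilabial; /β/ and /p/ are both bilabial), so these forms are consistent with the same rule.
Since the segment that changes follows the conditioning segment, the assimilation is progressive.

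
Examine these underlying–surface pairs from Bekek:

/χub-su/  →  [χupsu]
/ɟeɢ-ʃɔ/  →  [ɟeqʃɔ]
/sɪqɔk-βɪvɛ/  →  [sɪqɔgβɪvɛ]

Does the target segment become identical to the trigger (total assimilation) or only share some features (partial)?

partial assimilation

The segment that alternates is /b/, which surfaces as [p] when adjacent to /s/.
/b/ is voiced while /s/ is voiceless; the output [p] is voiceless, matching the trigger — so the feature that spreads is voicing.
Place and manner are unchanged, so the assimilation is partial, not total.
The same holds elsewhere in the data: /ɢ/ → [q] before /ʃ/ (voiced → voiceless, matching voiceless); /k/ → [g] before /β/ (voiceless → voiced, matching voiced) — only voicing changes, and always toward the following segment.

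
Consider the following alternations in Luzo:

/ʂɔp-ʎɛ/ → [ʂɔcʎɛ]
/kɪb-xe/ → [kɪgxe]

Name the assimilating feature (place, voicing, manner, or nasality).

Underlying /p/ is realised as [c] next to /ʎ/; /ʎ/ itself does not change.
The change bilabial → palatal matches the place of the following /ʎ/, identifying this as place assimilation.
The other alternating form patterns the same way: /b/ → [g] before /x/ (bilabial → velar, matching velar) — only place changes, and always toward the following segment.

place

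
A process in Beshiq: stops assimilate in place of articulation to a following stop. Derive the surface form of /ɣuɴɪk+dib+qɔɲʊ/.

/k/ is a voiceless velar stop. The following trigger /d/ is alveolar, so /k/ must become alveolar as well.
The voiceless alveolar stop is [t], so /k/ → [t].
At the second juncture, /b/ likewise becomes [ɢ] adjacent to /q/.

[ɣuɴɪtdiɢqɔɲʊ]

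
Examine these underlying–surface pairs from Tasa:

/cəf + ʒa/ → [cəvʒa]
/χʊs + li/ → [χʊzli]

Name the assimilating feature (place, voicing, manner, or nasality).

voicing

Underlying /f/ is realised as [v] next to /ʒ/; /ʒ/ itself does not change.
/f/ is voiceless while /ʒ/ is voiced; the output [v] is voiced, matching the trigger — so the feature that spreads is voicing.
The other alternating form patterns the same way: /s/ → [z] before /l/ (voiceless → voiced, matching voiced) — only voicing changes, and always toward the following segment.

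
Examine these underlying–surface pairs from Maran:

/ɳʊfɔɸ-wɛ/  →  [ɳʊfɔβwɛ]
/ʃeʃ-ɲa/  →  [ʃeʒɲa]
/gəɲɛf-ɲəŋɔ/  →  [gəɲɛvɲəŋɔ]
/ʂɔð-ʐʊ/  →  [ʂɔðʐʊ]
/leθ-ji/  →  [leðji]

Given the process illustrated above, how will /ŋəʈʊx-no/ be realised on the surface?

[ŋəʈʊɣno]

The data show regressive voicing assimilation: /ɸ/ → [β] before /w/; /ʃ/ → [ʒ] before /ɲ/; /f/ → [v] before /ɲ/; /θ/ → [ð] before /j/. In each pair only voicing changes, matching the following consonant, while place and manner stay constant.
No alternation appears in [ʂɔðʐʊ]: there the adjacent consonants already agree in voicing (/ð/ and /ʐ/ are both voiced), so this form is consistent with the same rule.
The rule targets /x/ (voiceless velar fricative), which sits before the trigger /n/ (voiced).
Changing only its voicing to voiced gives [ɣ] — the voiced velar fricative.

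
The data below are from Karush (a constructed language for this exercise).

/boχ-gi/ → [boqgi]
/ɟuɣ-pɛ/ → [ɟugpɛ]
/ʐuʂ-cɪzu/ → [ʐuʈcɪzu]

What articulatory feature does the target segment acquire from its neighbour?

Underlying /χ/ is realised as [q] next to /g/; /g/ itself does not change.
/χ/ is a fricative while /g/ is a stop; the output [q] is a stop, matching the trigger — so the feature that spreads is manner.
The other alternating forms pattern the same way: /ɣ/ → [g] before /p/ (fricative → stop, matching a stop); /ʂ/ → [ʈ] before /c/ (fricative → stop, matching a stop) — only manner changes, and always toward the following segment.

manner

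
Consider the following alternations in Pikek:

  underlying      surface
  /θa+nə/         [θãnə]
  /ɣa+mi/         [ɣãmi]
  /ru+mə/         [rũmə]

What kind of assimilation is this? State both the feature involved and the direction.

regressive nasality assimilation (vowel nasalisation)

The vowel /a/ surfaces as nasalised [ã] next to the following nasal /n/ — it has acquired the [+nasal] feature of its neighbour.
Likewise in the remaining data: /a/ → [ã] before /m/; /u/ → [ũ] before /m/ — each time a vowel is nasalised next to a following nasal.
Because the conditioning nasal is to the right of the vowel that changes, the process is regressive (anticipatory).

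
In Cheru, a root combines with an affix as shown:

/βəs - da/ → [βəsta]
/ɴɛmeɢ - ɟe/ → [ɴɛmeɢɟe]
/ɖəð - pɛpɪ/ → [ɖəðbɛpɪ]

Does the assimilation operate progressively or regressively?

progressive

The segment that alternates is /d/, which surfaces as [t] when adjacent to /s/.
/d/ is voiced while /s/ is voiceless; the output [t] is voiceless, matching the trigger — so the feature that spreads is voicing.
Checking the remaining alternation: /p/ → [b] after /ð/ (voiceless → voiced, matching voiced) — only voicing changes, and always toward the preceding segment.
Nothing changes in [ɴɛmeɢɟe]: there the adjacent consonants already agree in voicing (/ɟ/ and /ɢ/ are both voiced), so this form is consistent with the same rule.
Since the segment that changes follows the conditioning segment, the assimilation is progressive.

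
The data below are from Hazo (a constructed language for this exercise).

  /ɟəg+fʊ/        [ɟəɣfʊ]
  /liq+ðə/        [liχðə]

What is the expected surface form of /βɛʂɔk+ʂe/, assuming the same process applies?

The data show regressive manner assimilation: /g/ → [ɣ] before /f/; /q/ → [χ] before /ð/. In each pair only manner changes, matching the following consonant, while place and voice stay constant.
/k/ is a voiceless velar stop. The following trigger /ʂ/ is a fricative, so /k/ must become a fricative as well.
The voiceless velar fricative is [x], so /k/ → [x].

[βɛʂɔxʂe]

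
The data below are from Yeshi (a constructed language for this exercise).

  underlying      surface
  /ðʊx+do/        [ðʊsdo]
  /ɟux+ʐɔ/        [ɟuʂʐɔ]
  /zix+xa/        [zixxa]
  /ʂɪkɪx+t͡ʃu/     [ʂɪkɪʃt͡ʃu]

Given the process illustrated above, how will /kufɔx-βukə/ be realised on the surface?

[kufɔɸβukə]

The data show regressive place assimilation: /x/ → [s] before /d/; /x/ → [ʂ] before /ʐ/; /x/ → [ʃ] before /t͡ʃ/. In each pair only place changes, matching the following consonant, while manner and voice stay constant.
No alternation appears in [zixxa]: there the adjacent consonants already agree in place (/x/ and /x/ are both velar), so this form is consistent with the same rule.
The rule targets /x/ (voiceless velar fricative), which sits before the trigger /β/ (bilabial).
Changing only its place to bilabial gives [ɸ] — the voiceless bilabial fricative.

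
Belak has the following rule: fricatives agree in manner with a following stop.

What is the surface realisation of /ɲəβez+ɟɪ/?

[ɲəβedɟɪ]

/z/ is a voiced alveolar fricative. The following trigger /ɟ/ is a stop, so /z/ must become a stop as well.
Changing only its manner to stop gives [d] — the voiced alveolar stop.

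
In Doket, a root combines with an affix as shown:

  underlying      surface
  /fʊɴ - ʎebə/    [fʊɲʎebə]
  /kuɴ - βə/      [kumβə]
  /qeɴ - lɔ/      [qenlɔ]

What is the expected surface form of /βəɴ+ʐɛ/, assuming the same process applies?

The data show regressive place assimilation: /ɴ/ → [ɲ] before /ʎ/; /ɴ/ → [m] before /β/; /ɴ/ → [n] before /l/. In each pair only place changes, matching the following consonant, while manner and voice stay constant.
/ɴ/ is a voiced uvular nasal. The following trigger /ʐ/ is retroflex, so /ɴ/ must become retroflex as well.
A voiced retroflex nasal is [ɳ], so the surface segment is [ɳ].

[βəɳʐɛ]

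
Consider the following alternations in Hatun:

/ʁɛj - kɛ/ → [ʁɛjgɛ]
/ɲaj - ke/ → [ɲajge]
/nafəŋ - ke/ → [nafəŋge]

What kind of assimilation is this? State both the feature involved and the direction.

Underlying /k/ is realised as [g] next to /j/; /j/ itself does not change.
/k/ is voiceless while /j/ is voiced; the output [g] is voiced, matching the trigger — so the feature that spreads is voicing.
Place and manner are unchanged, so the assimilation is partial, not total.
Checking the remaining alternation: /k/ → [g] after /ŋ/ (voiceless → voiced, matching voiced) — only voicing changes, and always toward the preceding segment.
The trigger is the preceding segment, so the direction is progressive (perseverative).

progressive voicing assimilation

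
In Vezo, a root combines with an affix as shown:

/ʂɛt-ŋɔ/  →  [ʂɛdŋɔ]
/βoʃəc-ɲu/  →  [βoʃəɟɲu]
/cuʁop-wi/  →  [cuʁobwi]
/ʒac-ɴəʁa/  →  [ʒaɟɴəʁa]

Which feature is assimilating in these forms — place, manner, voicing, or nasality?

voicing

Underlying /t/ is realised as [d] next to /ŋ/; /ŋ/ itself does not change.
The change voiceless → voiced matches the voicing of the following /ŋ/, identifying this as voicing assimilation.
The same holds elsewhere in the data: /c/ → [ɟ] before /ɲ/ (voiceless → voiced, matching voiced); /p/ → [b] before /w/ (voiceless → voiced, matching voiced); /c/ → [ɟ] before /ɴ/ (voiceless → voiced, matching voiced) — only voicing changes, and always toward the following segment.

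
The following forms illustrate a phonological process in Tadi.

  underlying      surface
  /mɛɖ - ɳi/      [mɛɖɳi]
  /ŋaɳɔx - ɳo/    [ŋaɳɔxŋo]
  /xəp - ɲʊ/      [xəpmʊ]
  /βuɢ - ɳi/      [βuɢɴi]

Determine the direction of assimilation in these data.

progressive

The segment that alternates is /ɳ/, which surfaces as [ŋ] when adjacent to /x/.
/ɳ/ is retroflex while /x/ is velar; the output [ŋ] is velar, matching the trigger — so the feature that spreads is place.
The same holds elsewhere in the data: /ɲ/ → [m] after /p/ (palatal → bilabial, matching bilabial); /ɳ/ → [ɴ] after /ɢ/ (retroflex → uvular, matching uvular) — only place changes, and always toward the preceding segment.
No alternation appears in [mɛɖɳi]: there the adjacent consonants already agree in place (/ɳ/ and /ɖ/ are both retroflex), so this form is consistent with the same rule.
Since the segment that changes follows the conditioning segment, the assimilation is progressive.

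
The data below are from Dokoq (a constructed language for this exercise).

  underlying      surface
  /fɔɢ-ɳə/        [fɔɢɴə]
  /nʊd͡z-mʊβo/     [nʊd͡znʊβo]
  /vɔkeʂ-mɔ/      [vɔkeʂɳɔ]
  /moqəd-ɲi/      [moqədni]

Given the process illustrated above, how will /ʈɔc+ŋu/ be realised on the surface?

The data show progressive place assimilation: /ɳ/ → [ɴ] after /ɢ/; /m/ → [n] after /d͡z/; /m/ → [ɳ] after /ʂ/; /ɲ/ → [n] after /d/. In each pair only place changes, matching the preceding consonant, while manner and voice stay constant.
The rule targets /ŋ/ (voiced velar nasal), which sits after the trigger /c/ (palatal).
The voiced palatal nasal is [ɲ], so /ŋ/ → [ɲ].

[ʈɔcɲu]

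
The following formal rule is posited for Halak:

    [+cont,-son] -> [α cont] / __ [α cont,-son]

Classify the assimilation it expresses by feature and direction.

The rule copies [cont] (continuancy) from the environment onto the target fricatives; since [±cont] encodes the stop/fricative manner contrast, the assimilating dimension is manner.
Since the environment is written after the underscore, the trigger follows the target; the direction is regressive.

regressive manner assimilation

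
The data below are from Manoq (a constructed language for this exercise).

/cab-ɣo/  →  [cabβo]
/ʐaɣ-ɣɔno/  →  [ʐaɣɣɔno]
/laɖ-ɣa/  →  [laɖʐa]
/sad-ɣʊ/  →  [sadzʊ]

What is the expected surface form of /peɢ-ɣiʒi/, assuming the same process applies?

The data show progressive place assimilation: /ɣ/ → [β] after /b/; /ɣ/ → [ʐ] after /ɖ/; /ɣ/ → [z] after /d/. In each pair only place changes, matching the preceding consonant, while manner and voice stay constant.
Nothing changes in [ʐaɣɣɔno]: there the adjacent consonants already agree in place (/ɣ/ and /ɣ/ are both velar), so this form is consistent with the same rule.
/ɣ/ is a voiced velar fricative. The preceding trigger /ɢ/ is uvular, so /ɣ/ must become uvular as well.
A voiced uvular fricative is [ʁ], so the surface segment is [ʁ].

[peɢʁiʒi]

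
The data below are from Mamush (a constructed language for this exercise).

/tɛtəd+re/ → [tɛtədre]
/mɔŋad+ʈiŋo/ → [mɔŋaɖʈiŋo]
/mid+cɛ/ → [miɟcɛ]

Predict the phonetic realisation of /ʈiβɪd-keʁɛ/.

[ʈiβɪgkeʁɛ]

The data show regressive place assimilation: /d/ → [ɖ] before /ʈ/; /d/ → [ɟ] before /c/. In each pair only place changes, matching the following consonant, while manner and voice stay constant.
No alternation appears in [tɛtədre]: there the adjacent consonants already agree in place (/d/ and /r/ are both alveolar), so this form is consistent with the same rule.
/d/ is a voiced alveolar stop. The following trigger /k/ is velar, so /d/ must become velar as well.
The voiced velar stop is [g], so /d/ → [g].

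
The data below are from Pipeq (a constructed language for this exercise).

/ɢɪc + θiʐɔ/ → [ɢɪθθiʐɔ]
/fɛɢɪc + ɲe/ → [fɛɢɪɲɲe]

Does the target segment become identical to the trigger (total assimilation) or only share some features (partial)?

total assimilation

The segment that alternates is /c/, which surfaces as [θ] when adjacent to /θ/.
The output [θ] is identical to the trigger /θ/ — every feature (place, manner, voicing) has been copied — so this is total assimilation.
The other form behaves the same way: /c/ → [ɲ] before /ɲ/ — in each case the output is a copy of the following consonant.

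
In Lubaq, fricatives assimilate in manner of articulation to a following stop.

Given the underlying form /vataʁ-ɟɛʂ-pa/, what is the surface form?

/ʁ/ is a voiced uvular fricative. The following trigger /ɟ/ is a stop, so /ʁ/ must become a stop as well.
The voiced uvular stop is [ɢ], so /ʁ/ → [ɢ].
The same rule applies at the second boundary: /ʂ/ → [ʈ] next to /p/.

[vataɢɟɛʈpa]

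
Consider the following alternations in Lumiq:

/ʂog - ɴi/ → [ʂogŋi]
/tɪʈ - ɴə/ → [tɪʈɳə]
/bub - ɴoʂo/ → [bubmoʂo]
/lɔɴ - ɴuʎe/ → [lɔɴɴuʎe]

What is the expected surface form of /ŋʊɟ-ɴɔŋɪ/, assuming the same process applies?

The data show progressive place assimilation: /ɴ/ → [ŋ] after /g/; /ɴ/ → [ɳ] after /ʈ/; /ɴ/ → [m] after /b/. In each pair only place changes, matching the preceding consonant, while manner and voice stay constant.
Nothing changes in [lɔɴɴuʎe]: there the adjacent consonants already agree in place (/ɴ/ and /ɴ/ are both uvular), so this form is consistent with the same rule.
The rule targets /ɴ/ (voiced uvular nasal), which sits after the trigger /ɟ/ (palatal).
A voiced palatal nasal is [ɲ], so the surface segment is [ɲ].

[ŋʊɟɲɔŋɪ]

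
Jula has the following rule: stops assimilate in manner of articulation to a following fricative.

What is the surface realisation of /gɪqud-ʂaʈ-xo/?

/d/ is a voiced alveolar stop. The following trigger /ʂ/ is a fricative, so /d/ must become a fricative as well.
The voiced alveolar fricative is [z], so /d/ → [z].
The same rule applies at the second boundary: /ʈ/ → [ʂ] next to /x/.

[gɪquzʂaʂxo]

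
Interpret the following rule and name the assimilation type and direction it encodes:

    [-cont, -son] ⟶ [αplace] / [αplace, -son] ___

progressive place assimilation

The rule copies the place features (abbreviated [place]) from the environment onto the target, so the assimilating feature is place.
The conditioning segment sits to the left of the focus bar, meaning the trigger precedes the segment that changes — progressive assimilation.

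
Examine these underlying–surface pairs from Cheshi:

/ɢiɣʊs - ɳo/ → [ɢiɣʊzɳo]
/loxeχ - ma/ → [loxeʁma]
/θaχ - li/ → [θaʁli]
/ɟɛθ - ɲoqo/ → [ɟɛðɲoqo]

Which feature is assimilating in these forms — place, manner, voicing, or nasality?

The segment that alternates is /s/, which surfaces as [z] when adjacent to /ɳ/.
The change voiceless → voiced matches the voicing of the following /ɳ/, identifying this as voicing assimilation.
The other alternating forms pattern the same way: /χ/ → [ʁ] before /m/ (voiceless → voiced, matching voiced); /χ/ → [ʁ] before /l/ (voiceless → voiced, matching voiced); /θ/ → [ð] before /ɲ/ (voiceless → voiced, matching voiced) — only voicing changes, and always toward the following segment.

voicing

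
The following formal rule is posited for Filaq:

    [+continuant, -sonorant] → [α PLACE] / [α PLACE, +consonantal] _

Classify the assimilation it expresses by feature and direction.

The shared variable α links the value of the place features (abbreviated [PLACE]) on the target to the same value on the neighbouring segment, so place is the feature that assimilates.
Since the environment is written before the underscore, the trigger precedes the target; the direction is progressive.

progressive place assimilation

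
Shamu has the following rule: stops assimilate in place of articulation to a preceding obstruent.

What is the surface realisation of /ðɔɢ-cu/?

The rule targets /c/ (voiceless palatal stop), which sits after the trigger /ɢ/ (uvular).
A voiceless uvular stop is [q], so the surface segment is [q].

[ðɔɢqu]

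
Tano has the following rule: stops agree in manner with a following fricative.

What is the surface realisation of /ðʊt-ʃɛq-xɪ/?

/t/ is a voiceless alveolar stop. The following trigger /ʃ/ is a fricative, so /t/ must become a fricative as well.
A voiceless alveolar fricative is [s], so the surface segment is [s].
At the second juncture, /q/ likewise becomes [χ] adjacent to /x/.

[ðʊsʃɛχxɪ]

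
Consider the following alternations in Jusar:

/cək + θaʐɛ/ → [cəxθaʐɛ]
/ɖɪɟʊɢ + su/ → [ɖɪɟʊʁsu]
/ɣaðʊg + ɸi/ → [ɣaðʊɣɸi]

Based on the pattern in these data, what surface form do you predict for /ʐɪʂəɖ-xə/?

The data show regressive manner assimilation: /k/ → [x] before /θ/; /ɢ/ → [ʁ] before /s/; /g/ → [ɣ] before /ɸ/. In each pair only manner changes, matching the following consonant, while place and voice stay constant.
The rule targets /ɖ/ (voiced retroflex stop), which sits before the trigger /x/ (fricative).
The voiced retroflex fricative is [ʐ], so /ɖ/ → [ʐ].

[ʐɪʂəʐxə]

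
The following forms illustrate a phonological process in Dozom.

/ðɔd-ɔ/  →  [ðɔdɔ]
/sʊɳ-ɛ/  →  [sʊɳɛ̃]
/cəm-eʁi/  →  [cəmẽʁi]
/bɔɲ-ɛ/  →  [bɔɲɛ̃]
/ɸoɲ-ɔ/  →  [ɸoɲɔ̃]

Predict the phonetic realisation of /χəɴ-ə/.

[χəɴə̃]

The data show progressive nasality assimilation (vowel nasalisation): /ɛ/ → [ɛ̃] after /ɳ/; /e/ → [ẽ] after /m/; /ɛ/ → [ɛ̃] after /ɲ/; /ɔ/ → [ɔ̃] after /ɲ/ — a vowel is nasalised by an immediately preceding nasal consonant.
No change occurs in [ðɔdɔ] because the vowel at the boundary is adjacent to an oral consonant, not a nasal (/ɔ/ next to /d/).
/ə/ sits next to the nasal /ɴ/ and is therefore nasalised to [ə̃].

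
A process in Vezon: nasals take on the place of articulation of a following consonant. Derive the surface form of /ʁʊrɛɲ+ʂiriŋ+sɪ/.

The rule targets /ɲ/ (voiced palatal nasal), which sits before the trigger /ʂ/ (retroflex).
The voiced retroflex nasal is [ɳ], so /ɲ/ → [ɳ].
The same rule applies at the second boundary: /ŋ/ → [n] next to /s/.

[ʁʊrɛɳʂirinsɪ]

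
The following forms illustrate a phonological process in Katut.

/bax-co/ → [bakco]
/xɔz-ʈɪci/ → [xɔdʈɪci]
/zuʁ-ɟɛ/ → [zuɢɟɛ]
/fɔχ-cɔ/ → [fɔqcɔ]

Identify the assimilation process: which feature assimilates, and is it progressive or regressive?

regressive manner assimilation

The segment that alternates is /x/, which surfaces as [k] when adjacent to /c/.
The change fricative → stop matches the manner of the following /c/, identifying this as manner assimilation.
Place and voice are unchanged, so the assimilation is partial, not total.
The same holds elsewhere in the data: /z/ → [d] before /ʈ/ (fricative → stop, matching a stop); /ʁ/ → [ɢ] before /ɟ/ (fricative → stop, matching a stop); /χ/ → [q] before /c/ (fricative → stop, matching a stop) — only manner changes, and always toward the following segment.
The trigger is the following segment, so the direction is regressive (anticipatory).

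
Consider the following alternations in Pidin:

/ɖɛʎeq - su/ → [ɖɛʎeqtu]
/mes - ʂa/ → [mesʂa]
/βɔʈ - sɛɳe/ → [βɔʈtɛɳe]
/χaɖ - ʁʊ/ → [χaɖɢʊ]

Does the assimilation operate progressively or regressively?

The segment that alternates is /s/, which surfaces as [t] when adjacent to /q/.
The change fricative → stop matches the manner of the preceding /q/, identifying this as manner assimilation.
The same holds elsewhere in the data: /s/ → [t] after /ʈ/ (fricative → stop, matching a stop); /ʁ/ → [ɢ] after /ɖ/ (fricative → stop, matching a stop) — only manner changes, and always toward the preceding segment.
Nothing changes in [mesʂa]: there the adjacent consonants already agree in manner (/ʂ/ and /s/ are both fricatives), so this form is consistent with the same rule.
Since the segment that changes follows the conditioning segment, the assimilation is progressive.

progressive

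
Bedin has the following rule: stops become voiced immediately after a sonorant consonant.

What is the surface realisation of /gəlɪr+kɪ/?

The rule targets /k/ (voiceless velar stop), which sits after the trigger /r/ (voiced).
A voiced velar stop is [g], so the surface segment is [g].

[gəlɪrgɪ]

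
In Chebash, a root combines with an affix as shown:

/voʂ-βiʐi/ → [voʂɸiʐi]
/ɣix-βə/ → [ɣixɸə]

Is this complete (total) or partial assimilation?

Comparing underlying and surface forms, /β/ → [ɸ] is the alternation; the neighbouring /ʂ/ is constant.
/β/ is voiced while /ʂ/ is voiceless; the output [ɸ] is voiceless, matching the trigger — so the feature that spreads is voicing.
Place and manner are unchanged, so the assimilation is partial, not total.
The same holds elsewhere in the data: /β/ → [ɸ] after /x/ (voiced → voiceless, matching voiceless) — only voicing changes, and always toward the preceding segment.

partial assimilation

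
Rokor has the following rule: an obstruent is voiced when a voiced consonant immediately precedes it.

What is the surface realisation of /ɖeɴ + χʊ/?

[ɖeɴʁʊ]

/χ/ is a voiceless uvular fricative. The preceding trigger /ɴ/ is voiced, so /χ/ must become voiced as well.
A voiced uvular fricative is [ʁ], so the surface segment is [ʁ].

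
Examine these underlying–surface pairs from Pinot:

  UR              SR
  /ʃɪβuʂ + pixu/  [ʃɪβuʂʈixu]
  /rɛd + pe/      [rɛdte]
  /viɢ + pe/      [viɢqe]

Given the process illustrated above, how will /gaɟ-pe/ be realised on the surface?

The data show progressive place assimilation: /p/ → [ʈ] after /ʂ/; /p/ → [t] after /d/; /p/ → [q] after /ɢ/. In each pair only place changes, matching the preceding consonant, while manner and voice stay constant.
The rule targets /p/ (voiceless bilabial stop), which sits after the trigger /ɟ/ (palatal).
A voiceless palatal stop is [c], so the surface segment is [c].

[gaɟce]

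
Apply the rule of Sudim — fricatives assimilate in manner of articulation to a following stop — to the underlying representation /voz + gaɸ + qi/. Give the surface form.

/z/ is a voiced alveolar fricative. The following trigger /g/ is a stop, so /z/ must become a stop as well.
Changing only its manner to stop gives [d] — the voiced alveolar stop.
The same rule applies at the second boundary: /ɸ/ → [p] next to /q/.

[vodgapqi]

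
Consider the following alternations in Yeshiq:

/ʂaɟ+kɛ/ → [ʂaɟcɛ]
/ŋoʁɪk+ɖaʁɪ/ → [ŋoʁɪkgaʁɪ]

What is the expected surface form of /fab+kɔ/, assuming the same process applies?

[fabpɔ]

The data show progressive place assimilation: /k/ → [c] after /ɟ/; /ɖ/ → [g] after /k/. In each pair only place changes, matching the preceding consonant, while manner and voice stay constant.
The rule targets /k/ (voiceless velar stop), which sits after the trigger /b/ (bilabial).
Changing only its place to bilabial gives [p] — the voiceless bilabial stop.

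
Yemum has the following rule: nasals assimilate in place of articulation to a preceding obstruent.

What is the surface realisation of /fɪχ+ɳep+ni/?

[fɪχɴepmi]

The rule targets /ɳ/ (voiced retroflex nasal), which sits after the trigger /χ/ (uvular).
The voiced uvular nasal is [ɴ], so /ɳ/ → [ɴ].
The same rule applies at the second boundary: /n/ → [m] next to /p/.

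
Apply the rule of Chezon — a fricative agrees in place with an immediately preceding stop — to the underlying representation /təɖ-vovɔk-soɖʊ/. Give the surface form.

[təɖʐovɔkxoɖʊ]

The rule targets /v/ (voiced labiodental fricative), which sits after the trigger /ɖ/ (retroflex).
Changing only its place to retroflex gives [ʐ] — the voiced retroflex fricative.
The same rule applies at the second boundary: /s/ → [x] next to /k/.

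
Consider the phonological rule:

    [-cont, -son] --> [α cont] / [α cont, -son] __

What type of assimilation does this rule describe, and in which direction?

The shared variable α links the value of [cont] on the target to that of the neighbouring obstruent. [cont] distinguishes stops from fricatives — a manner-of-articulation feature — so this is manner assimilation.
Since the environment is written before the underscore, the trigger precedes the target; the direction is progressive.

progressive manner assimilation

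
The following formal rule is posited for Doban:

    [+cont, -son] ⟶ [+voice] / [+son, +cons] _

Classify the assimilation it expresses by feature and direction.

The structural change is [+voice], and the conditioning segment [+son, +cons] (a sonorant consonant) is itself voiced, so the target comes to share the voicing of its neighbour — voicing assimilation.
Since the environment is written before the underscore, the trigger precedes the target; the direction is progressive.

progressive voicing assimilation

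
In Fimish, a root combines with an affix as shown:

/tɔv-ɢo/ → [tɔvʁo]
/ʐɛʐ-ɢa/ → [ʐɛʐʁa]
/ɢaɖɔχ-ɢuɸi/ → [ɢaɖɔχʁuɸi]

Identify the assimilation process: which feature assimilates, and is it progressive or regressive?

progressive manner assimilation

Comparing underlying and surface forms, /ɢ/ → [ʁ] is the alternation; the neighbouring /v/ is constant.
/ɢ/ is a stop while /v/ is a fricative; the output [ʁ] is a fricative, matching the trigger — so the feature that spreads is manner.
Place and voice are unchanged, so the assimilation is partial, not total.
Checking the remaining alternations: /ɢ/ → [ʁ] after /ʐ/ (stop → fricative, matching a fricative); /ɢ/ → [ʁ] after /χ/ (stop → fricative, matching a fricative) — only manner changes, and always toward the preceding segment.
The trigger is the preceding segment, so the direction is progressive (perseverative).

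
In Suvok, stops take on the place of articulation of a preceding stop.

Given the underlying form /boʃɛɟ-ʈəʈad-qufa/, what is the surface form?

[boʃɛɟcəʈadtufa]

The rule targets /ʈ/ (voiceless retroflex stop), which sits after the trigger /ɟ/ (palatal).
Changing only its place to palatal gives [c] — the voiceless palatal stop.
At the second juncture, /q/ likewise becomes [t] adjacent to /d/.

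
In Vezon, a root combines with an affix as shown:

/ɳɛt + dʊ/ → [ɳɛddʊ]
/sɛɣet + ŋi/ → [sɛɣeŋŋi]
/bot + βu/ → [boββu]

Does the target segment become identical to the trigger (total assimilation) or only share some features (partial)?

Underlying /t/ is realised as [ŋ] next to /ŋ/; /ŋ/ itself does not change.
The output [ŋ] is identical to the trigger /ŋ/ — every feature (place, manner, voicing) has been copied — so this is total assimilation.
The other forms behave the same way: /t/ → [d] before /d/; /t/ → [β] before /β/ — in each case the output is a copy of the following consonant.

total assimilation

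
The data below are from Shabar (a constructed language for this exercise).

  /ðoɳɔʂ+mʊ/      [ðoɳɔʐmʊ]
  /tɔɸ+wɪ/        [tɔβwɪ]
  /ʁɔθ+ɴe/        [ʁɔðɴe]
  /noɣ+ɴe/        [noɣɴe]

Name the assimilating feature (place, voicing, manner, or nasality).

The segment that alternates is /ʂ/, which surfaces as [ʐ] when adjacent to /m/.
/ʂ/ is voiceless while /m/ is voiced; the output [ʐ] is voiced, matching the trigger — so the feature that spreads is voicing.
Checking the remaining alternations: /ɸ/ → [β] before /w/ (voiceless → voiced, matching voiced); /θ/ → [ð] before /ɴ/ (voiceless → voiced, matching voiced) — only voicing changes, and always toward the following segment.
Nothing changes in [noɣɴe]: there the adjacent consonants already agree in voicing (/ɣ/ and /ɴ/ are both voiced), so this form is consistent with the same rule.

voicing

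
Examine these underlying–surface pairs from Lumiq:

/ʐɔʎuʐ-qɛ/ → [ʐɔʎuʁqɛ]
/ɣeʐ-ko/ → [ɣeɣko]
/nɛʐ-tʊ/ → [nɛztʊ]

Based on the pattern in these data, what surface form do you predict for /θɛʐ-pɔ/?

The data show regressive place assimilation: /ʐ/ → [ʁ] before /q/; /ʐ/ → [ɣ] before /k/; /ʐ/ → [z] before /t/. In each pair only place changes, matching the following consonant, while manner and voice stay constant.
/ʐ/ is a voiced retroflex fricative. The following trigger /p/ is bilabial, so /ʐ/ must become bilabial as well.
A voiced bilabial fricative is [β], so the surface segment is [β].

[θɛβpɔ]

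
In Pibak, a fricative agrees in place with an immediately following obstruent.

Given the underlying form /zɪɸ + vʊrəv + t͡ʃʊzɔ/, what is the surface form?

[zɪfvʊrəʒt͡ʃʊzɔ]

The rule targets /ɸ/ (voiceless bilabial fricative), which sits before the trigger /v/ (labiodental).
The voiceless labiodental fricative is [f], so /ɸ/ → [f].
The same rule applies at the second boundary: /v/ → [ʒ] next to /t͡ʃ/.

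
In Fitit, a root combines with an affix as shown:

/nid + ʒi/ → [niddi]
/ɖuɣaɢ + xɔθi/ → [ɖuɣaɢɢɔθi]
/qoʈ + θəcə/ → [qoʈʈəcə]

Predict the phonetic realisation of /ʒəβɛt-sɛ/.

The data show progressive total assimilation (/ʒ/ → [d] after /d/; /x/ → [ɢ] after /ɢ/; /θ/ → [ʈ] after /ʈ/): in every case the target segment becomes identical to its preceding neighbour, copying more than a single feature.
/s/ is the segment targeted by the rule; it sits immediately after /t/, so it assimilates completely and surfaces as [t].

[ʒəβɛttɛ]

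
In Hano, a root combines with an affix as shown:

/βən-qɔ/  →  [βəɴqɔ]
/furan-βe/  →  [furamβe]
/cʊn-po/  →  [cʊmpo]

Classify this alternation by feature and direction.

Comparing underlying and surface forms, /n/ → [ɴ] is the alternation; the neighbouring /q/ is constant.
The change alveolar → uvular matches the place of the following /q/, identifying this as place assimilation.
Manner and voice are unchanged, so the assimilation is partial, not total.
Checking the remaining alternations: /n/ → [m] before /β/ (alveolar → bilabial, matching bilabial); /n/ → [m] before /p/ (alveolar → bilabial, matching bilabial) — only place changes, and always toward the following segment.
The trigger is the following segment, so the direction is regressive (anticipatory).

regressive place assimilation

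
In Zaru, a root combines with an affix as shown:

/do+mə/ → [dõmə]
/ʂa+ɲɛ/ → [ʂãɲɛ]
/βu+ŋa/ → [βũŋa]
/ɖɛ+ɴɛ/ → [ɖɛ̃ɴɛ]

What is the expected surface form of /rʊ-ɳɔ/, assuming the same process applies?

[rʊ̃ɳɔ]

The data show regressive nasality assimilation (vowel nasalisation): /o/ → [õ] before /m/; /a/ → [ã] before /ɲ/; /u/ → [ũ] before /ŋ/; /ɛ/ → [ɛ̃] before /ɴ/ — a vowel is nasalised by an immediately following nasal consonant.
The vowel /ʊ/ is adjacent to the following nasal /ɳ/, so it acquires [+nasal] and surfaces as [ʊ̃].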